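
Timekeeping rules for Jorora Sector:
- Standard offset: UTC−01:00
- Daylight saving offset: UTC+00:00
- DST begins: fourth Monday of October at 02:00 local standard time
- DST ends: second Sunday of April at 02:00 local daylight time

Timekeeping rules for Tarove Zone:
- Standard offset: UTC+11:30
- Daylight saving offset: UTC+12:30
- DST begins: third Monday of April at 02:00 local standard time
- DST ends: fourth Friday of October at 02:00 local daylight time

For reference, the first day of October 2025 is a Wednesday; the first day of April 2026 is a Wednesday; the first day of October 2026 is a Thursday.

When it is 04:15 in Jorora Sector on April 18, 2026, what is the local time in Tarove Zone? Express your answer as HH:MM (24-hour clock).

16:45

1 October 2025 is a Wednesday, so the first Monday is October 6 and the fourth is October 27.
1 April 2026 is a Wednesday, so the first Sunday is April 5 and the second is April 12.
April 18, 2026 does not fall between 27 October 2025 and 12 April 2026, so daylight saving is not in effect and Jorora Sector is at UTC−01:00.
04:15 Jorora Sector + 1h = 05:15 UTC.
1 April 2026 is a Wednesday, so the first Monday is April 6 and the third is April 20.
1 October 2026 is a Thursday, so the first Friday is October 2 and the fourth is October 23.
At the standard offset (UTC+11:30), 05:15 UTC + 11h30m = 16:45 Tarove Zone standard time.
The standard-time date in Tarove Zone, April 18, 2026, does not fall between 20 April and 23 October, so daylight saving is not in effect and Tarove Zone is at UTC+11:30.
05:15 UTC + 11h30m = 16:45 Tarove Zone.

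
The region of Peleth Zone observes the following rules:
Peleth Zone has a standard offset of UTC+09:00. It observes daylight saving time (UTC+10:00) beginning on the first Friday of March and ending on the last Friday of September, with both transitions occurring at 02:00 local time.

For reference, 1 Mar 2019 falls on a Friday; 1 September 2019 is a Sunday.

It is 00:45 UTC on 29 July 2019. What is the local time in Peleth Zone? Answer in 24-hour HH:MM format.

10:45

1 March 2019 is a Friday, so the first Friday is March 1.
1 September 2019 is a Sunday, so Fridays fall on 6, 13, 20, 27; the last is September 27.
At the standard offset (UTC+09:00), 00:45 UTC + 9h = 09:45 Peleth Zone standard time.
Daylight saving runs 1 March – 27 September; the standard-time date in Peleth Zone, 29 July 2019, is inside that window, so Peleth Zone is at UTC+10:00.
00:45 UTC + 10h = 10:45 local.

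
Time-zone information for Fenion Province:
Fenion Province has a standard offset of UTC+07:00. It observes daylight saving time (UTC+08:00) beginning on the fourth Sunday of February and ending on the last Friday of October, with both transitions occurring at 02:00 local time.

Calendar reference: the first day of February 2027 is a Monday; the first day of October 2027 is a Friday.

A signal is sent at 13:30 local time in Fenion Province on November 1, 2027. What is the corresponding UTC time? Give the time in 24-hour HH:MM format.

1 February 2027 is a Monday, so the first Sunday is February 7 and the fourth is February 28.
1 October 2027 is a Friday, so Fridays fall on 1, 8, 15, 22, 29; the last is October 29.
Daylight saving runs 28 February – 29 October; November 1, 2027 is outside that window, so Fenion Province is on standard time at UTC+07:00.
13:30 local − 7h = 06:30 UTC.

06:30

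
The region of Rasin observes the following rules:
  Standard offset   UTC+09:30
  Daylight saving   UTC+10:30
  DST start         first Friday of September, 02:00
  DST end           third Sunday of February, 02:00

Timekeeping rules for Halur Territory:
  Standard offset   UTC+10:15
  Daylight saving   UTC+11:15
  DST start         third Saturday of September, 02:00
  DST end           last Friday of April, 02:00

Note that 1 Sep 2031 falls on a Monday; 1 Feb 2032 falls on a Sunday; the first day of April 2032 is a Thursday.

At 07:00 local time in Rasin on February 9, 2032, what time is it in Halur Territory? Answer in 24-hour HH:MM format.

1 September 2031 is a Monday, so the first Friday is September 5.
1 February 2032 is a Sunday, so the first Sunday is February 1 and the third is February 15.
February 9, 2032 falls between 5 September 2031 and 15 February 2032, so daylight saving is in effect and Rasin is at UTC+10:30.
07:00 Rasin − 10h30m = 20:30 UTC (rolling into the previous day, 8 February 2032).
1 September 2031 is a Monday, so the first Saturday is September 6 and the third is September 20.
1 April 2032 is a Thursday, so Fridays fall on 2, 9, 16, 23, 30; the last is April 30.
At the standard offset (UTC+10:15), 20:30 UTC + 10h15m = 06:45 Halur Territory standard time (rolling into the next day, 9 February 2032).
The standard-time date in Halur Territory, February 9, 2032, lies within the daylight-saving period (20 September 2031 – 30 April 2032), so Halur Territory is on daylight time, UTC+11:15.
20:30 UTC + 11h15m = 07:45 Halur Territory (rolling into the next day, 9 February 2032).

07:45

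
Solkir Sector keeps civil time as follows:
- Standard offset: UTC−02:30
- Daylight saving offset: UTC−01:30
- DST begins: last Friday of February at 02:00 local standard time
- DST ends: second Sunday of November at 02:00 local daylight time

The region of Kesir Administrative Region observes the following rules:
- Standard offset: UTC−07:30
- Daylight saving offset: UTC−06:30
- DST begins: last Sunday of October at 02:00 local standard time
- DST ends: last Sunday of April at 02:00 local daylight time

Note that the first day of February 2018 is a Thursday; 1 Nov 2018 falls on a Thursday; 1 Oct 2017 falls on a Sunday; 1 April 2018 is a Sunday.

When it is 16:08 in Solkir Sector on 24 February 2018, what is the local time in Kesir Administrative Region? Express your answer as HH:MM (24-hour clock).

11:08

1 February 2018 is a Thursday, so Fridays fall on 2, 9, 16, 23; the last is February 23.
1 November 2018 is a Thursday, so the first Sunday is November 4 and the second is November 11.
24 February 2018 lies within the daylight-saving period (23 February – 11 November), so Solkir Sector is on daylight time, UTC−01:30.
16:08 Solkir Sector + 1h30m = 17:38 UTC.
1 October 2017 is a Sunday, so Sundays fall on 1, 8, 15, 22, 29; the last is October 29.
1 April 2018 is a Sunday, so Sundays fall on 1, 8, 15, 22, 29; the last is April 29.
At the standard offset (UTC−07:30), 17:38 UTC − 7h30m = 10:08 Kesir Administrative Region standard time.
The standard-time date in Kesir Administrative Region, 24 February 2018, falls between 29 October 2017 and 29 April 2018, so daylight saving is in effect and Kesir Administrative Region is at UTC−06:30.
17:38 UTC − 6h30m = 11:08 Kesir Administrative Region.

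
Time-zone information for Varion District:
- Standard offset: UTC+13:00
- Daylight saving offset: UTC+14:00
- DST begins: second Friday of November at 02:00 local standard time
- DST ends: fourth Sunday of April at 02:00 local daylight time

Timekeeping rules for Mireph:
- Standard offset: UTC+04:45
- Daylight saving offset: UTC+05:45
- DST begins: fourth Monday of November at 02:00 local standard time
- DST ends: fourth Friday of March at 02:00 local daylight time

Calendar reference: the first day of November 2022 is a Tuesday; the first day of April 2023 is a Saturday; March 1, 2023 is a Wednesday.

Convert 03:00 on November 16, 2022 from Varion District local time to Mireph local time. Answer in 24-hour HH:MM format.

1 November 2022 is a Tuesday, so the first Friday is November 4 and the second is November 11.
1 April 2023 is a Saturday, so the first Sunday is April 2 and the fourth is April 23.
November 16, 2022 falls between 11 November 2022 and 23 April 2023, so daylight saving is in effect and Varion District is at UTC+14:00.
03:00 Varion District − 14h = 13:00 UTC (rolling into the previous day, 15 November 2022).
1 November 2022 is a Tuesday, so the first Monday is November 7 and the fourth is November 28.
1 March 2023 is a Wednesday, so the first Friday is March 3 and the fourth is March 24.
At the standard offset (UTC+04:45), 13:00 UTC + 4h45m = 17:45 Mireph standard time.
The standard-time date in Mireph, November 15, 2022, does not fall between 28 November 2022 and 24 March 2023, so daylight saving is not in effect and Mireph is at UTC+04:45.
13:00 UTC + 4h45m = 17:45 Mireph.

17:45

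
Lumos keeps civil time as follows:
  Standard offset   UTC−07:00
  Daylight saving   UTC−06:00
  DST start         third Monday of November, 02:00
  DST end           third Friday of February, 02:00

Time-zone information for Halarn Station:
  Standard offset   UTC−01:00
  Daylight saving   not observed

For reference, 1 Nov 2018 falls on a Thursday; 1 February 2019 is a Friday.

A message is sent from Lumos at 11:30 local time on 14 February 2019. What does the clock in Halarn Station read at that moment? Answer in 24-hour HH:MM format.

1 November 2018 is a Thursday, so the first Monday is November 5 and the third is November 19.
1 February 2019 is a Friday, so the first Friday is February 1 and the third is February 15.
14 February 2019 lies within the daylight-saving period (19 November 2018 – 15 February 2019), so Lumos is on daylight time, UTC−06:00.
11:30 Lumos + 6h = 17:30 UTC.
Halarn Station stays on UTC−01:00 all year.
17:30 UTC − 1h = 16:30 Halarn Station.

16:30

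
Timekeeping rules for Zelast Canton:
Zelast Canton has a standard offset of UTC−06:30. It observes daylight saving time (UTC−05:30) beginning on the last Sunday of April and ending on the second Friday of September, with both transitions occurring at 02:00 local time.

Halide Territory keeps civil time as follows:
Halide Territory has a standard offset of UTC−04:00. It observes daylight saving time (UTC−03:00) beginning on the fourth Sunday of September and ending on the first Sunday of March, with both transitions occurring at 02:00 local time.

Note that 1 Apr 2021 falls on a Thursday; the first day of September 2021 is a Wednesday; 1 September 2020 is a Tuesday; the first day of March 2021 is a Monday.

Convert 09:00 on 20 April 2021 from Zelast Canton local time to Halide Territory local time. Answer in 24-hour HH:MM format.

1 April 2021 is a Thursday, so Sundays fall on 4, 11, 18, 25; the last is April 25.
1 September 2021 is a Wednesday, so the first Friday is September 3 and the second is September 10.
Daylight saving runs 25 April – 10 September; 20 April 2021 is outside that window, so Zelast Canton is on standard time at UTC−06:30.
09:00 Zelast Canton + 6h30m = 15:30 UTC.
1 September 2020 is a Tuesday, so the first Sunday is September 6 and the fourth is September 27.
1 March 2021 is a Monday, so the first Sunday is March 7.
At the standard offset (UTC−04:00), 15:30 UTC − 4h = 11:30 Halide Territory standard time.
Daylight saving runs 27 September 2020 – 7 March 2021; the standard-time date in Halide Territory, 20 April 2021, is outside that window, so Halide Territory is on standard time at UTC−04:00.
15:30 UTC − 4h = 11:30 Halide Territory.

11:30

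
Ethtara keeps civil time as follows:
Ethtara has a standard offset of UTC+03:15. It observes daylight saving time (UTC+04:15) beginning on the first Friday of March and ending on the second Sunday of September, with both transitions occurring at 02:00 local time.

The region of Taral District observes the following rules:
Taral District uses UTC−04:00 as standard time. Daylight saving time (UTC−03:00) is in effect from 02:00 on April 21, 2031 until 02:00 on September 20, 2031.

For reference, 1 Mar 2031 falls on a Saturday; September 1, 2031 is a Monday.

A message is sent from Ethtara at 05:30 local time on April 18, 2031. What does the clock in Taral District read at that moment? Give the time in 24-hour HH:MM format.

1 March 2031 is a Saturday, so the first Friday is March 7.
1 September 2031 is a Monday, so the first Sunday is September 7 and the second is September 14.
Daylight saving runs 7 March – 14 September; April 18, 2031 is inside that window, so Ethtara is at UTC+04:15.
05:30 Ethtara − 4h15m = 01:15 UTC.
At the standard offset (UTC−04:00), 01:15 UTC − 4h = 21:15 Taral District standard time (rolling into the previous day, 17 April 2031).
The standard-time date in Taral District, April 17, 2031, does not fall between 21 April and 20 September, so daylight saving is not in effect and Taral District is at UTC−04:00.
01:15 UTC − 4h = 21:15 Taral District (rolling into the previous day, 17 April 2031).

21:15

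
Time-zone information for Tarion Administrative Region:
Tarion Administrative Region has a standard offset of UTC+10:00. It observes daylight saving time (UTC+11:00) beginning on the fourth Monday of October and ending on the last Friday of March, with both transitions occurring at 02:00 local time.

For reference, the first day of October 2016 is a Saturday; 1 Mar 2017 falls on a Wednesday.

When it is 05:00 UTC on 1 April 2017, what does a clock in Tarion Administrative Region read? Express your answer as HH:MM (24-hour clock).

1 October 2016 is a Saturday, so the first Monday is October 3 and the fourth is October 24.
1 March 2017 is a Wednesday, so Fridays fall on 3, 10, 17, 24, 31; the last is March 31.
At the standard offset (UTC+10:00), 05:00 UTC + 10h = 15:00 Tarion Administrative Region standard time.
The standard-time date in Tarion Administrative Region, 1 April 2017, does not fall between 24 October 2016 and 31 March 2017, so daylight saving is not in effect and Tarion Administrative Region is at UTC+10:00.
05:00 UTC + 10h = 15:00 local.

15:00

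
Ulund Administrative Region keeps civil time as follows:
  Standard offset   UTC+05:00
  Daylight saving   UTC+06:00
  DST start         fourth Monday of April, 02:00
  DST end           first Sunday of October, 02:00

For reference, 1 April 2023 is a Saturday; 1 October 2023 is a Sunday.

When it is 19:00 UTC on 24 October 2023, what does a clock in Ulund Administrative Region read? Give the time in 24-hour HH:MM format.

00:00

1 April 2023 is a Saturday, so the first Monday is April 3 and the fourth is April 24.
1 October 2023 is a Sunday, so the first Sunday is October 1.
At the standard offset (UTC+05:00), 19:00 UTC + 5h = 00:00 Ulund Administrative Region standard time (rolling into the next day, 25 October 2023).
Daylight saving runs 24 April – 1 October; the standard-time date in Ulund Administrative Region, 25 October 2023, is outside that window, so Ulund Administrative Region is on standard time at UTC+05:00.
19:00 UTC + 5h = 00:00 local (rolling into the next day, 25 October 2023).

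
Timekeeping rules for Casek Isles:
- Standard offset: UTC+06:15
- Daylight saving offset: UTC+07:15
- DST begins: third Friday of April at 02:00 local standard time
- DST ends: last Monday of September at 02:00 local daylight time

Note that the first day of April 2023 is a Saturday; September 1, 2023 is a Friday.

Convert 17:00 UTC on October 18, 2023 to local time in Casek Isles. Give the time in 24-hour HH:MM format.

1 April 2023 is a Saturday, so the first Friday is April 7 and the third is April 21.
1 September 2023 is a Friday, so Mondays fall on 4, 11, 18, 25; the last is September 25.
At the standard offset (UTC+06:15), 17:00 UTC + 6h15m = 23:15 Casek Isles standard time.
The standard-time date in Casek Isles, October 18, 2023, is outside the daylight-saving period (21 April – 25 September), so Casek Isles is on standard time, UTC+06:15.
17:00 UTC + 6h15m = 23:15 local.

23:15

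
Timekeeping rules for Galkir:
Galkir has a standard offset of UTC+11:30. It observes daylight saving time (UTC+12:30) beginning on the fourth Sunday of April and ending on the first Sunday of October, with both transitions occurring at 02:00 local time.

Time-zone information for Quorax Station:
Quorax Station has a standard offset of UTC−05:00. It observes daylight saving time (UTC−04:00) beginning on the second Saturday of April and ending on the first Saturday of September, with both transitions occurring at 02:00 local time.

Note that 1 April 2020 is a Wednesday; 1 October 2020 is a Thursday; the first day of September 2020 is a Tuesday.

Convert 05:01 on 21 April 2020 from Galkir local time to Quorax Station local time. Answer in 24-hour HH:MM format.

13:31

1 April 2020 is a Wednesday, so the first Sunday is April 5 and the fourth is April 26.
1 October 2020 is a Thursday, so the first Sunday is October 4.
21 April 2020 does not fall between 26 April and 4 October, so daylight saving is not in effect and Galkir is at UTC+11:30.
05:01 Galkir − 11h30m = 17:31 UTC (rolling into the previous day, 20 April 2020).
1 April 2020 is a Wednesday, so the first Saturday is April 4 and the second is April 11.
1 September 2020 is a Tuesday, so the first Saturday is September 5.
At the standard offset (UTC−05:00), 17:31 UTC − 5h = 12:31 Quorax Station standard time.
The standard-time date in Quorax Station, 20 April 2020, falls between 11 April and 5 September, so daylight saving is in effect and Quorax Station is at UTC−04:00.
17:31 UTC − 4h = 13:31 Quorax Station.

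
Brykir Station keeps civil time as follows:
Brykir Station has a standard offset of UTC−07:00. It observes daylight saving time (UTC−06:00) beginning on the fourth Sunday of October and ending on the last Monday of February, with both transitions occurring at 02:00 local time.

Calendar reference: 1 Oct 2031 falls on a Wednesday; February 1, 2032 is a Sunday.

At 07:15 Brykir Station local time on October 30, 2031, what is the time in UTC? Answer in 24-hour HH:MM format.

13:15

1 October 2031 is a Wednesday, so the first Sunday is October 5 and the fourth is October 26.
1 February 2032 is a Sunday, so Mondays fall on 2, 9, 16, 23; the last is February 23.
October 30, 2031 lies within the daylight-saving period (26 October 2031 – 23 February 2032), so Brykir Station is on daylight time, UTC−06:00.
07:15 local + 6h = 13:15 UTC.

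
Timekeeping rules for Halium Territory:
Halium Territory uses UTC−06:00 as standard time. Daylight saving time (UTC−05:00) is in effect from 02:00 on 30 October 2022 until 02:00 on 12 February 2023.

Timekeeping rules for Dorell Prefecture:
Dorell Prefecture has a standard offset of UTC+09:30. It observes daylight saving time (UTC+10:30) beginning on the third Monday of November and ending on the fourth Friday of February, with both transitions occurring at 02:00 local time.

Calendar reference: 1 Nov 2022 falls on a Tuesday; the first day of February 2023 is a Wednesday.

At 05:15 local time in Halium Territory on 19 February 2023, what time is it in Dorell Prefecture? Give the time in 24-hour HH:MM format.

21:45

Daylight saving runs 30 October 2022 – 12 February 2023; 19 February 2023 is outside that window, so Halium Territory is on standard time at UTC−06:00.
05:15 Halium Territory + 6h = 11:15 UTC.
1 November 2022 is a Tuesday, so the first Monday is November 7 and the third is November 21.
1 February 2023 is a Wednesday, so the first Friday is February 3 and the fourth is February 24.
At the standard offset (UTC+09:30), 11:15 UTC + 9h30m = 20:45 Dorell Prefecture standard time.
Daylight saving runs 21 November 2022 – 24 February 2023; the standard-time date in Dorell Prefecture, 19 February 2023, is inside that window, so Dorell Prefecture is at UTC+10:30.
11:15 UTC + 10h30m = 21:45 Dorell Prefecture.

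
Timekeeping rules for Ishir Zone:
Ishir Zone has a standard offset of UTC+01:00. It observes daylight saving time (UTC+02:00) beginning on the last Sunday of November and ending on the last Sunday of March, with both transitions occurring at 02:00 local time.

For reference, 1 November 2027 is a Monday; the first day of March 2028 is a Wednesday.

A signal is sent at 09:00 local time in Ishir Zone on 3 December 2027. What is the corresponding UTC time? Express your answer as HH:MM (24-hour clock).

07:00

1 November 2027 is a Monday, so Sundays fall on 7, 14, 21, 28; the last is November 28.
1 March 2028 is a Wednesday, so Sundays fall on 5, 12, 19, 26; the last is March 26.
Daylight saving runs 28 November 2027 – 26 March 2028; 3 December 2027 is inside that window, so Ishir Zone is at UTC+02:00.
09:00 local − 2h = 07:00 UTC.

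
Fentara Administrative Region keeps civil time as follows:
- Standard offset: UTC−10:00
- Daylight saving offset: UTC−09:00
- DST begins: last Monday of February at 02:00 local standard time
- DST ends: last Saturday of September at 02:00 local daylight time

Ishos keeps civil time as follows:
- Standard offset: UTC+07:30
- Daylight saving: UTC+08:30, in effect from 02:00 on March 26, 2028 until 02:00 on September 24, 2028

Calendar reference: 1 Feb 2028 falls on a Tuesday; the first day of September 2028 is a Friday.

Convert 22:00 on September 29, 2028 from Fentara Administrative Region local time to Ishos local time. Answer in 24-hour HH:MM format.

14:30

1 February 2028 is a Tuesday, so Mondays fall on 7, 14, 21, 28; the last is February 28.
1 September 2028 is a Friday, so Saturdays fall on 2, 9, 16, 23, 30; the last is September 30.
September 29, 2028 falls between 28 February and 30 September, so daylight saving is in effect and Fentara Administrative Region is at UTC−09:00.
22:00 Fentara Administrative Region + 9h = 07:00 UTC (rolling into the next day, 30 September 2028).
At the standard offset (UTC+07:30), 07:00 UTC + 7h30m = 14:30 Ishos standard time.
The standard-time date in Ishos, September 30, 2028, is outside the daylight-saving period (26 March – 24 September), so Ishos is on standard time, UTC+07:30.
07:00 UTC + 7h30m = 14:30 Ishos.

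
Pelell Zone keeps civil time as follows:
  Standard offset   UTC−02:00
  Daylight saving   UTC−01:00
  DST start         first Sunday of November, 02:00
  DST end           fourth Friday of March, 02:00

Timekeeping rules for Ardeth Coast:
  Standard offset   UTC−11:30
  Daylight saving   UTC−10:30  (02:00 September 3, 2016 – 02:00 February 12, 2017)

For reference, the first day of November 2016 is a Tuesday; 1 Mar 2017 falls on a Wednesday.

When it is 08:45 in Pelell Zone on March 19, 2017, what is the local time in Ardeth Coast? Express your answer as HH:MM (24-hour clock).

1 November 2016 is a Tuesday, so the first Sunday is November 6.
1 March 2017 is a Wednesday, so the first Friday is March 3 and the fourth is March 24.
March 19, 2017 lies within the daylight-saving period (6 November 2016 – 24 March 2017), so Pelell Zone is on daylight time, UTC−01:00.
08:45 Pelell Zone + 1h = 09:45 UTC.
At the standard offset (UTC−11:30), 09:45 UTC − 11h30m = 22:15 Ardeth Coast standard time (rolling into the previous day, 18 March 2017).
The standard-time date in Ardeth Coast, March 18, 2017, does not fall between 3 September 2016 and 12 February 2017, so daylight saving is not in effect and Ardeth Coast is at UTC−11:30.
09:45 UTC − 11h30m = 22:15 Ardeth Coast (rolling into the previous day, 18 March 2017).

22:15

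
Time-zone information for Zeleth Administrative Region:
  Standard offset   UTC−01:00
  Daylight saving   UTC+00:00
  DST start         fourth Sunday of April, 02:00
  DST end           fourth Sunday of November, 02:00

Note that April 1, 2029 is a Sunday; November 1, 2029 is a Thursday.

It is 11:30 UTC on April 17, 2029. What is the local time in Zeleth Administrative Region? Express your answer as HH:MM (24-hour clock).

1 April 2029 is a Sunday, so the first Sunday is April 1 and the fourth is April 22.
1 November 2029 is a Thursday, so the first Sunday is November 4 and the fourth is November 25.
At the standard offset (UTC−01:00), 11:30 UTC − 1h = 10:30 Zeleth Administrative Region standard time.
Daylight saving runs 22 April – 25 November; the standard-time date in Zeleth Administrative Region, April 17, 2029, is outside that window, so Zeleth Administrative Region is on standard time at UTC−01:00.
11:30 UTC − 1h = 10:30 local.

10:30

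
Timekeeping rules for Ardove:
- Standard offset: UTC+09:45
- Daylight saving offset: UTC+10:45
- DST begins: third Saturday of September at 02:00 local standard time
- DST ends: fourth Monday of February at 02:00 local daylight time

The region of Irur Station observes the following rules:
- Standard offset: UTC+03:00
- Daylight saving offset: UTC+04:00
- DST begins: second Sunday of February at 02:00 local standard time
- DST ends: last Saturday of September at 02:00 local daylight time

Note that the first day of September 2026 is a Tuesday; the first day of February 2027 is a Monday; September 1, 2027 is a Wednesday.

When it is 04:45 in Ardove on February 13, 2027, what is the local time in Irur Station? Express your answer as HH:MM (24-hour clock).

21:00

1 September 2026 is a Tuesday, so the first Saturday is September 5 and the third is September 19.
1 February 2027 is a Monday, so the first Monday is February 1 and the fourth is February 22.
February 13, 2027 falls between 19 September 2026 and 22 February 2027, so daylight saving is in effect and Ardove is at UTC+10:45.
04:45 Ardove − 10h45m = 18:00 UTC (rolling into the previous day, 12 February 2027).
1 February 2027 is a Monday, so the first Sunday is February 7 and the second is February 14.
1 September 2027 is a Wednesday, so Saturdays fall on 4, 11, 18, 25; the last is September 25.
At the standard offset (UTC+03:00), 18:00 UTC + 3h = 21:00 Irur Station standard time.
The standard-time date in Irur Station, February 12, 2027, is outside the daylight-saving period (14 February – 25 September), so Irur Station is on standard time, UTC+03:00.
18:00 UTC + 3h = 21:00 Irur Station.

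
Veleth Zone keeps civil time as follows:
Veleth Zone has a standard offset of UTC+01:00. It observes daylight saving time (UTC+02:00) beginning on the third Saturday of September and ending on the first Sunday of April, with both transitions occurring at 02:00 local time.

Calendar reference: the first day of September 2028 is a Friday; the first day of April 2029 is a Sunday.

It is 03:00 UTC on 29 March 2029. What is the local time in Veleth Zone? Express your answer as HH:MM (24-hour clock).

1 September 2028 is a Friday, so the first Saturday is September 2 and the third is September 16.
1 April 2029 is a Sunday, so the first Sunday is April 1.
At the standard offset (UTC+01:00), 03:00 UTC + 1h = 04:00 Veleth Zone standard time.
The standard-time date in Veleth Zone, 29 March 2029, falls between 16 September 2028 and 1 April 2029, so daylight saving is in effect and Veleth Zone is at UTC+02:00.
03:00 UTC + 2h = 05:00 local.

05:00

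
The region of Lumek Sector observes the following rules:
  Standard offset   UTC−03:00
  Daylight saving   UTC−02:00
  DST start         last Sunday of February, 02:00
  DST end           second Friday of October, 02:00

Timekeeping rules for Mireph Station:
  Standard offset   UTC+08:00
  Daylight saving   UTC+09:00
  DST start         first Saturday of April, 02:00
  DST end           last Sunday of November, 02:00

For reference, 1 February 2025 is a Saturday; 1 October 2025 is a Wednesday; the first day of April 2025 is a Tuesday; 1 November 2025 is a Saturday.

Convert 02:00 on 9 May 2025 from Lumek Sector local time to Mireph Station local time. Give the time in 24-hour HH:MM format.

13:00

1 February 2025 is a Saturday, so Sundays fall on 2, 9, 16, 23; the last is February 23.
1 October 2025 is a Wednesday, so the first Friday is October 3 and the second is October 10.
9 May 2025 lies within the daylight-saving period (23 February – 10 October), so Lumek Sector is on daylight time, UTC−02:00.
02:00 Lumek Sector + 2h = 04:00 UTC.
1 April 2025 is a Tuesday, so the first Saturday is April 5.
1 November 2025 is a Saturday, so Sundays fall on 2, 9, 16, 23, 30; the last is November 30.
At the standard offset (UTC+08:00), 04:00 UTC + 8h = 12:00 Mireph Station standard time.
The standard-time date in Mireph Station, 9 May 2025, falls between 5 April and 30 November, so daylight saving is in effect and Mireph Station is at UTC+09:00.
04:00 UTC + 9h = 13:00 Mireph Station.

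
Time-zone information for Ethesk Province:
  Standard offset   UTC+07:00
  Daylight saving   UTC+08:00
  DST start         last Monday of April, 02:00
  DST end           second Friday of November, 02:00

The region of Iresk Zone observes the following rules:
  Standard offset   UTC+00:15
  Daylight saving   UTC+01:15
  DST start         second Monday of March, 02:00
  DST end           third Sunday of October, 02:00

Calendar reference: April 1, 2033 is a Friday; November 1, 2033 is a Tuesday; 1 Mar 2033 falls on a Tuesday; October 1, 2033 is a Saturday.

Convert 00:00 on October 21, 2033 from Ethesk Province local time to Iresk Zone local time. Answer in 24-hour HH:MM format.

16:15

1 April 2033 is a Friday, so Mondays fall on 4, 11, 18, 25; the last is April 25.
1 November 2033 is a Tuesday, so the first Friday is November 4 and the second is November 11.
Daylight saving runs 25 April – 11 November; October 21, 2033 is inside that window, so Ethesk Province is at UTC+08:00.
00:00 Ethesk Province − 8h = 16:00 UTC (rolling into the previous day, 20 October 2033).
1 March 2033 is a Tuesday, so the first Monday is March 7 and the second is March 14.
1 October 2033 is a Saturday, so the first Sunday is October 2 and the third is October 16.
At the standard offset (UTC+00:15), 16:00 UTC + 0h15m = 16:15 Iresk Zone standard time.
The standard-time date in Iresk Zone, October 20, 2033, does not fall between 14 March and 16 October, so daylight saving is not in effect and Iresk Zone is at UTC+00:15.
16:00 UTC + 0h15m = 16:15 Iresk Zone.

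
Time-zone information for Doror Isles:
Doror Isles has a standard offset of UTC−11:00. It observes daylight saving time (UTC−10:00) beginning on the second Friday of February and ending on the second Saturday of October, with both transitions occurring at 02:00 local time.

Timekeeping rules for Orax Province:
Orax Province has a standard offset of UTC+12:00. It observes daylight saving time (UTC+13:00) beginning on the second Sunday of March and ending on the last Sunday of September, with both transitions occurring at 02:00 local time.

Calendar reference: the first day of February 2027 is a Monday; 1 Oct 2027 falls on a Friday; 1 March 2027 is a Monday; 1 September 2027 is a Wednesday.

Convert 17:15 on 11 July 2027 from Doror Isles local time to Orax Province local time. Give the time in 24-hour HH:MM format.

16:15

1 February 2027 is a Monday, so the first Friday is February 5 and the second is February 12.
1 October 2027 is a Friday, so the first Saturday is October 2 and the second is October 9.
11 July 2027 falls between 12 February and 9 October, so daylight saving is in effect and Doror Isles is at UTC−10:00.
17:15 Doror Isles + 10h = 03:15 UTC (rolling into the next day, 12 July 2027).
1 March 2027 is a Monday, so the first Sunday is March 7 and the second is March 14.
1 September 2027 is a Wednesday, so Sundays fall on 5, 12, 19, 26; the last is September 26.
At the standard offset (UTC+12:00), 03:15 UTC + 12h = 15:15 Orax Province standard time.
The standard-time date in Orax Province, 12 July 2027, falls between 14 March and 26 September, so daylight saving is in effect and Orax Province is at UTC+13:00.
03:15 UTC + 13h = 16:15 Orax Province.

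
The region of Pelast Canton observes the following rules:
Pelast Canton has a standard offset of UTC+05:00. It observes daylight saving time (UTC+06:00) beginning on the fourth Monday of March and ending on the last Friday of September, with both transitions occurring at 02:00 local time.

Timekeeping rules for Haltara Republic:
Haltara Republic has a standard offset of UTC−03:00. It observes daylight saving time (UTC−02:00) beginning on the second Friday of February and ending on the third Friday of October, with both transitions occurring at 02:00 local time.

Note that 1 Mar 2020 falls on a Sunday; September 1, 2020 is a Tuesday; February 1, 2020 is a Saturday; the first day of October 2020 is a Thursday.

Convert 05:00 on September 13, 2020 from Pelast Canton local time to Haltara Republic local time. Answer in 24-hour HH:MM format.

21:00

1 March 2020 is a Sunday, so the first Monday is March 2 and the fourth is March 23.
1 September 2020 is a Tuesday, so Fridays fall on 4, 11, 18, 25; the last is September 25.
Daylight saving runs 23 March – 25 September; September 13, 2020 is inside that window, so Pelast Canton is at UTC+06:00.
05:00 Pelast Canton − 6h = 23:00 UTC (rolling into the previous day, 12 September 2020).
1 February 2020 is a Saturday, so the first Friday is February 7 and the second is February 14.
1 October 2020 is a Thursday, so the first Friday is October 2 and the third is October 16.
At the standard offset (UTC−03:00), 23:00 UTC − 3h = 20:00 Haltara Republic standard time.
The standard-time date in Haltara Republic, September 12, 2020, lies within the daylight-saving period (14 February – 16 October), so Haltara Republic is on daylight time, UTC−02:00.
23:00 UTC − 2h = 21:00 Haltara Republic.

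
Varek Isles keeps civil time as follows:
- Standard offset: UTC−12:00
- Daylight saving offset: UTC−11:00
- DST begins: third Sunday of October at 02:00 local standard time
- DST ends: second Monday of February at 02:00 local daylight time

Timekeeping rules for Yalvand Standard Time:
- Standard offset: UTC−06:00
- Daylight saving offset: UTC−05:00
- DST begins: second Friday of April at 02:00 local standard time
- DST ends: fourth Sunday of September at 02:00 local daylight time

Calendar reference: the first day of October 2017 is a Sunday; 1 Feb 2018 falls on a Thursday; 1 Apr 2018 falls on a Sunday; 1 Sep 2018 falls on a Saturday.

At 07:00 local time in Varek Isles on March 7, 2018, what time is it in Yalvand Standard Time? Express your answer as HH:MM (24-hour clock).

1 October 2017 is a Sunday, so the first Sunday is October 1 and the third is October 15.
1 February 2018 is a Thursday, so the first Monday is February 5 and the second is February 12.
March 7, 2018 is outside the daylight-saving period (15 October 2017 – 12 February 2018), so Varek Isles is on standard time, UTC−12:00.
07:00 Varek Isles + 12h = 19:00 UTC.
1 April 2018 is a Sunday, so the first Friday is April 6 and the second is April 13.
1 September 2018 is a Saturday, so the first Sunday is September 2 and the fourth is September 23.
At the standard offset (UTC−06:00), 19:00 UTC − 6h = 13:00 Yalvand Standard Time standard time.
The standard-time date in Yalvand Standard Time, March 7, 2018, is outside the daylight-saving period (13 April – 23 September), so Yalvand Standard Time is on standard time, UTC−06:00.
19:00 UTC − 6h = 13:00 Yalvand Standard Time.

13:00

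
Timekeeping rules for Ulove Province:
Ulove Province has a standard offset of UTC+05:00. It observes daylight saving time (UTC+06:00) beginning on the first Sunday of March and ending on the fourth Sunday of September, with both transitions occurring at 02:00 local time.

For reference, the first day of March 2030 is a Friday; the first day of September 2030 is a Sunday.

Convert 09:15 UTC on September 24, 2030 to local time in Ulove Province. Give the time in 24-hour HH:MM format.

1 March 2030 is a Friday, so the first Sunday is March 3.
1 September 2030 is a Sunday, so the first Sunday is September 1 and the fourth is September 22.
At the standard offset (UTC+05:00), 09:15 UTC + 5h = 14:15 Ulove Province standard time.
The standard-time date in Ulove Province, September 24, 2030, is outside the daylight-saving period (3 March – 22 September), so Ulove Province is on standard time, UTC+05:00.
09:15 UTC + 5h = 14:15 local.

14:15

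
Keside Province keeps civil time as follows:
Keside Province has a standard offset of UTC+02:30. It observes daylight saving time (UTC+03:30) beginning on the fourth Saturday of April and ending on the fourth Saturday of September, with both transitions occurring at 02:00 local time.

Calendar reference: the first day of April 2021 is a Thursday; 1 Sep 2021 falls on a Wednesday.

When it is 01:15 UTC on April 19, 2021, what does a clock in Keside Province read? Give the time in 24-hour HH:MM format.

03:45

1 April 2021 is a Thursday, so the first Saturday is April 3 and the fourth is April 24.
1 September 2021 is a Wednesday, so the first Saturday is September 4 and the fourth is September 25.
At the standard offset (UTC+02:30), 01:15 UTC + 2h30m = 03:45 Keside Province standard time.
Daylight saving runs 24 April – 25 September; the standard-time date in Keside Province, April 19, 2021, is outside that window, so Keside Province is on standard time at UTC+02:30.
01:15 UTC + 2h30m = 03:45 local.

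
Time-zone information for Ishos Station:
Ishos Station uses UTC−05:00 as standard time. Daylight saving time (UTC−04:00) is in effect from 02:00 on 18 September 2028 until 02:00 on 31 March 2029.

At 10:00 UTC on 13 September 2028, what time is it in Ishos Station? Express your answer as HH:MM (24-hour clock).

05:00

At the standard offset (UTC−05:00), 10:00 UTC − 5h = 05:00 Ishos Station standard time.
Daylight saving runs 18 September 2028 – 31 March 2029; the standard-time date in Ishos Station, 13 September 2028, is outside that window, so Ishos Station is on standard time at UTC−05:00.
10:00 UTC − 5h = 05:00 local.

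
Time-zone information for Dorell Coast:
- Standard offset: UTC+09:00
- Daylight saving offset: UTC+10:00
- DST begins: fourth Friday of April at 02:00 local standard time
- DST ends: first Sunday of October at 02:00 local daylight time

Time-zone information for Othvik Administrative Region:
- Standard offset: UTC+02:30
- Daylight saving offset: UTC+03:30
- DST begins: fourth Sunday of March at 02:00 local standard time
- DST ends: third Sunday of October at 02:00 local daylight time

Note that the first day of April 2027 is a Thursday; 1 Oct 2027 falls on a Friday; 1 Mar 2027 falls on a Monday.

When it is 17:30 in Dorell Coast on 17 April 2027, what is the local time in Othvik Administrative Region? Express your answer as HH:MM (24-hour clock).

12:00

1 April 2027 is a Thursday, so the first Friday is April 2 and the fourth is April 23.
1 October 2027 is a Friday, so the first Sunday is October 3.
Daylight saving runs 23 April – 3 October; 17 April 2027 is outside that window, so Dorell Coast is on standard time at UTC+09:00.
17:30 Dorell Coast − 9h = 08:30 UTC.
1 March 2027 is a Monday, so the first Sunday is March 7 and the fourth is March 28.
1 October 2027 is a Friday, so the first Sunday is October 3 and the third is October 17.
At the standard offset (UTC+02:30), 08:30 UTC + 2h30m = 11:00 Othvik Administrative Region standard time.
The standard-time date in Othvik Administrative Region, 17 April 2027, lies within the daylight-saving period (28 March – 17 October), so Othvik Administrative Region is on daylight time, UTC+03:30.
08:30 UTC + 3h30m = 12:00 Othvik Administrative Region.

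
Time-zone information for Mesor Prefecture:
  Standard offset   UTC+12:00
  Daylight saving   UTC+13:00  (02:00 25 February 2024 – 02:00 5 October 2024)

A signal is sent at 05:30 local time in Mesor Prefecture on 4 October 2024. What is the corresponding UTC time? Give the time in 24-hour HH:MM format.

16:30

4 October 2024 lies within the daylight-saving period (25 February – 5 October), so Mesor Prefecture is on daylight time, UTC+13:00.
05:30 local − 13h = 16:30 UTC (rolling into the previous day, 3 October 2024).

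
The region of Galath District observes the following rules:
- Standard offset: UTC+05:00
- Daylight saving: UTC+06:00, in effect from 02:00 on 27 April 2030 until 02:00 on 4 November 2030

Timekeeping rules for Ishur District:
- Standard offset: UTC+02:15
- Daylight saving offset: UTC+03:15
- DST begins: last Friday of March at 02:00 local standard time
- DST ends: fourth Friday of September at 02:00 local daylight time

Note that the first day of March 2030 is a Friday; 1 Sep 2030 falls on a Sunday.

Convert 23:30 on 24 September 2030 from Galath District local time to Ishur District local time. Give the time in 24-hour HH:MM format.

20:45

24 September 2030 lies within the daylight-saving period (27 April – 4 November), so Galath District is on daylight time, UTC+06:00.
23:30 Galath District − 6h = 17:30 UTC.
1 March 2030 is a Friday, so Fridays fall on 1, 8, 15, 22, 29; the last is March 29.
1 September 2030 is a Sunday, so the first Friday is September 6 and the fourth is September 27.
At the standard offset (UTC+02:15), 17:30 UTC + 2h15m = 19:45 Ishur District standard time.
Daylight saving runs 29 March – 27 September; the standard-time date in Ishur District, 24 September 2030, is inside that window, so Ishur District is at UTC+03:15.
17:30 UTC + 3h15m = 20:45 Ishur District.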